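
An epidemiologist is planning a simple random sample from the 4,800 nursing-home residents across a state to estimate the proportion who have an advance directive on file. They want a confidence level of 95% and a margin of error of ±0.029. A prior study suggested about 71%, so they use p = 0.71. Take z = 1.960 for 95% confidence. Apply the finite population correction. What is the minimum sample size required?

Unadjusted: n₀ = 1.960² × 0.71 × 0.29 / 0.029² ≈ 940.53, so n₀ = 941.
Finite population correction with N = 4,800: n = n₀ / (1 + (n₀−1)/N) = 941 / (1 + 940/4800) = 941 / 1.1958 ≈ 786.90.
Rounding up, n = 787.

787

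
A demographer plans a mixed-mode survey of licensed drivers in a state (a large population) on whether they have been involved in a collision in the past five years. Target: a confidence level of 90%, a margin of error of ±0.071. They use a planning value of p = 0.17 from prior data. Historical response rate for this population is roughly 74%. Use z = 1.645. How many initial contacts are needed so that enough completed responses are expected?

103

Completed interviews needed: n₀ = 1.645² × 0.1411 / 0.071² ≈ 75.74 → 76.
At a 74% response rate, contacts needed = 76 / 0.74 ≈ 102.70 → 103.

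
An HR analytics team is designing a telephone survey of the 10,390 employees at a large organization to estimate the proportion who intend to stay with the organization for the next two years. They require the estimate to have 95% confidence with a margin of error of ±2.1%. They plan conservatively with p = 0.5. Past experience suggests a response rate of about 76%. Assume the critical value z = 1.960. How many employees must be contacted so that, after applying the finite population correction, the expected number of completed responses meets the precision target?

2370

Completed interviews needed (unadjusted): n₀ = 1.960² × 0.2500 / 0.021² ≈ 2177.78 → 2178.
FPC for N = 10,390: n = 2178 / (1 + 2177/10390) = 2178 / 1.2095 ≈ 1800.70 → 1801.
At a 76% response rate, contacts needed = 1801 / 0.76 ≈ 2369.74 → 2370.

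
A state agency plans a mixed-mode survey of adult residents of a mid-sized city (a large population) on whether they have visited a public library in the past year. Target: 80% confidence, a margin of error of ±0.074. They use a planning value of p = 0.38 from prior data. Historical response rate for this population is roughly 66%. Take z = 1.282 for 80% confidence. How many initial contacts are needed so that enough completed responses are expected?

Completed interviews needed: n₀ = 1.282² × 0.2356 / 0.074² ≈ 70.71 → 71.
At a 66% response rate, contacts needed = 71 / 0.66 ≈ 107.58 → 108.

108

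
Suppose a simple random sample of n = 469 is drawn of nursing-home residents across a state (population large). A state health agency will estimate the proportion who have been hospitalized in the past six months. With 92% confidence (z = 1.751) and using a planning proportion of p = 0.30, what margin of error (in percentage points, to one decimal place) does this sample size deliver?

SE(p̂) = √[p(1−p)/n] = √[0.2100/469] = 0.02116.
E = z × SE = 1.751 × 0.02116 = 0.03705, or 3.7 percentage points.

3.7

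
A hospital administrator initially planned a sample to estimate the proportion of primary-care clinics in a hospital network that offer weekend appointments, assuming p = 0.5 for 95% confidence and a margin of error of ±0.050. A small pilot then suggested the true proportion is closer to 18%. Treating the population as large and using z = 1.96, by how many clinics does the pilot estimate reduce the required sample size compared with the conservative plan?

Conservative (p = 0.5): n = 1.96² × 0.25 / 0.050² ≈ 384.16 → 385.
Using p = 0.18: p(1−p) = 0.1476, so n = 1.96² × 0.1476 / 0.050² ≈ 226.81 → 227.
Reduction: 385 − 227 = 158.

158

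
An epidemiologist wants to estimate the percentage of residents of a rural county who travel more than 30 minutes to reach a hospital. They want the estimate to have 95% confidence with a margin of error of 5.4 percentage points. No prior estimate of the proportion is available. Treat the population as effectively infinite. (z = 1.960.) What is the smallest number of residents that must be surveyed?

With no prior estimate, use p = 0.5, giving p(1−p) = 0.25.
n = z²·p(1−p)/E² = 1.960² × 0.2500 / 0.054² = 3.8416 × 0.2500 / 0.002916 ≈ 329.36.
Rounding up gives n = 330.

330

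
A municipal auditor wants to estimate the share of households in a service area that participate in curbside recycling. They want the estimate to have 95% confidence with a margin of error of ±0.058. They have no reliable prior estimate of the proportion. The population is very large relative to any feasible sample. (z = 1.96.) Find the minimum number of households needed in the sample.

286

With no prior estimate, use p = 0.5, giving p(1−p) = 0.25.
n = z²·p(1−p)/E² = 1.96² × 0.2500 / 0.058² = 3.8416 × 0.2500 / 0.003364 ≈ 285.49.
Rounding up gives n = 286.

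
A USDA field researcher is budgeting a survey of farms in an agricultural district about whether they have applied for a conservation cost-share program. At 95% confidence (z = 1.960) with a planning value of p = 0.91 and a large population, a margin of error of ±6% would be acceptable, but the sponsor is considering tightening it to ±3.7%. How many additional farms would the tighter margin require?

At ±6%: n = 1.960² × 0.0819 / 0.060² ≈ 87.40 → 88.
At ±3.7%: n = 1.960² × 0.0819 / 0.037² ≈ 229.82 → 230.
Additional respondents: 230 − 88 = 142.

142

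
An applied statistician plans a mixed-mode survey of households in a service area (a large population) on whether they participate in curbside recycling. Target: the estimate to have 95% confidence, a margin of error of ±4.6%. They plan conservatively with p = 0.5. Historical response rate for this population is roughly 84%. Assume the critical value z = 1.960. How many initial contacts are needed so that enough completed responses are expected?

Completed interviews needed: n₀ = 1.960² × 0.2500 / 0.046² ≈ 453.88 → 454.
At an 84% response rate, contacts needed = 454 / 0.84 ≈ 540.48 → 541.

541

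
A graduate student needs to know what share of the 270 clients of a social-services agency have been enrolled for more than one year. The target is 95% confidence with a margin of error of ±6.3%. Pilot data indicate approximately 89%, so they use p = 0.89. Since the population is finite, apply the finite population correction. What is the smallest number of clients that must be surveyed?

71

For 95% confidence, z = 1.96.
Unadjusted: n₀ = 1.96² × 0.89 × 0.11 / 0.063² ≈ 94.76, so n₀ = 95.
Finite population correction with N = 270: n = n₀ / (1 + (n₀−1)/N) = 95 / (1 + 94/270) = 95 / 1.3481 ≈ 70.47.
Rounding up, n = 71.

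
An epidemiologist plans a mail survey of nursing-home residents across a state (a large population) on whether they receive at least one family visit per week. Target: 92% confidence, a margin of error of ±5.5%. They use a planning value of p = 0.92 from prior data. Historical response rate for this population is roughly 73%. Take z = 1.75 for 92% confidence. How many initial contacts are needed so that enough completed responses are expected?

103

Completed interviews needed: n₀ = 1.75² × 0.0736 / 0.055² ≈ 74.51 → 75.
At a 73% response rate, contacts needed = 75 / 0.73 ≈ 102.74 → 103.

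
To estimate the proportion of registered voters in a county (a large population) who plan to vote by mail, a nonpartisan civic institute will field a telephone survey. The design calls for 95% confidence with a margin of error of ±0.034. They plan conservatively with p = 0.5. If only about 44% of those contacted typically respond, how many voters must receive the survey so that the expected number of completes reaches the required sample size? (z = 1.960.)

Completed interviews needed: n₀ = 1.960² × 0.2500 / 0.034² ≈ 830.80 → 831.
At a 44% response rate, contacts needed = 831 / 0.44 ≈ 1888.64 → 1889.

1889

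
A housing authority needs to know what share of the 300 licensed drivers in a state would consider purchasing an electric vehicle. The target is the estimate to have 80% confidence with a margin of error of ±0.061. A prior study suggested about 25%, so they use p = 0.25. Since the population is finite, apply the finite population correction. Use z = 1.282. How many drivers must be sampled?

Unadjusted: n₀ = 1.282² × 0.25 × 0.75 / 0.061² ≈ 82.82, so n₀ = 83.
Finite population correction with N = 300: n = n₀ / (1 + (n₀−1)/N) = 83 / (1 + 82/300) = 83 / 1.2733 ≈ 65.18.
Rounding up, n = 66.

66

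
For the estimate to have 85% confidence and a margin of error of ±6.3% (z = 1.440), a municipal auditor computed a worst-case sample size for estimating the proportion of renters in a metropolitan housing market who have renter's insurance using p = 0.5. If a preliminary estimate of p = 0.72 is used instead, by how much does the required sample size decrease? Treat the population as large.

Conservative (p = 0.5): n = 1.440² × 0.25 / 0.063² ≈ 130.61 → 131.
Using p = 0.72: p(1−p) = 0.2016, so n = 1.440² × 0.2016 / 0.063² ≈ 105.33 → 106.
Reduction: 131 − 106 = 25.

25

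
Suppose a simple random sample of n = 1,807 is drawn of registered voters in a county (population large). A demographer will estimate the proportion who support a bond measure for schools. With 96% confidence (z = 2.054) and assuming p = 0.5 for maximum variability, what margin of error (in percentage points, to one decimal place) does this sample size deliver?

SE(p̂) = √[p(1−p)/n] = √[0.2500/1807] = 0.01176.
E = z × SE = 2.054 × 0.01176 = 0.02416, or 2.4 percentage points.

2.4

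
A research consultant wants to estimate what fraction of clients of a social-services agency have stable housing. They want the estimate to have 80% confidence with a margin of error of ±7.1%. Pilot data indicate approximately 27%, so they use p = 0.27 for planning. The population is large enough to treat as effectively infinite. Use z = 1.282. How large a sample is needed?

65

With p = 0.27, p(1−p) = 0.1971.
n = z²·p(1−p)/E² = 1.282² × 0.1971 / 0.071² = 1.6435 × 0.1971 / 0.005041 ≈ 64.26.
Rounding up gives n = 65.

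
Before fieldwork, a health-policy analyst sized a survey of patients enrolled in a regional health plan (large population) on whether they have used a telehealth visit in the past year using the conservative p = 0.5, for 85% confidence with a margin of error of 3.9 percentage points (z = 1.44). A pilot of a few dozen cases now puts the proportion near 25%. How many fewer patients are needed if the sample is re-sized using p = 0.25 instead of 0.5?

Conservative (p = 0.5): n = 1.44² × 0.25 / 0.039² ≈ 340.83 → 341.
Using p = 0.25: p(1−p) = 0.1875, so n = 1.44² × 0.1875 / 0.039² ≈ 255.62 → 256.
Reduction: 341 − 256 = 85.

85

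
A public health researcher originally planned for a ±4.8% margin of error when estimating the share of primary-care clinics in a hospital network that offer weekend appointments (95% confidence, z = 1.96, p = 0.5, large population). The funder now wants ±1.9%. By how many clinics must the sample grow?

2244

At ±4.8%: n = 1.96² × 0.2500 / 0.048² ≈ 416.84 → 417.
At ±1.9%: n = 1.96² × 0.2500 / 0.019² ≈ 2660.39 → 2661.
Additional respondents: 2661 − 417 = 2244.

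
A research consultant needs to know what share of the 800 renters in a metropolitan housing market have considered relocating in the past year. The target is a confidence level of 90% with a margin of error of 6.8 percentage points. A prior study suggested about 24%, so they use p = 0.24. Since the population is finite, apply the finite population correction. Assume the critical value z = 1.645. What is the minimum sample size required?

Unadjusted: n₀ = 1.645² × 0.24 × 0.76 / 0.068² ≈ 106.74, so n₀ = 107.
Finite population correction with N = 800: n = n₀ / (1 + (n₀−1)/N) = 107 / (1 + 106/800) = 107 / 1.1325 ≈ 94.48.
Rounding up, n = 95.

95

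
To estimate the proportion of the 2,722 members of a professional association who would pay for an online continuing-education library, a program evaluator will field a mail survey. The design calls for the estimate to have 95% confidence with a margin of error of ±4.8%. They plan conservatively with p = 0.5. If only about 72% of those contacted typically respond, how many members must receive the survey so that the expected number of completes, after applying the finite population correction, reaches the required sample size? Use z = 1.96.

Completed interviews needed (unadjusted): n₀ = 1.96² × 0.2500 / 0.048² ≈ 416.84 → 417.
FPC for N = 2,722: n = 417 / (1 + 416/2722) = 417 / 1.1528 ≈ 361.72 → 362.
At a 72% response rate, contacts needed = 362 / 0.72 ≈ 502.78 → 503.

503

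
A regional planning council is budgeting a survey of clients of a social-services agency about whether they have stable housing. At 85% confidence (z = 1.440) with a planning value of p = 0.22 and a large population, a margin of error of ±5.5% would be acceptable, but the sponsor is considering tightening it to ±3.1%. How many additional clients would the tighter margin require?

253

At ±5.5%: n = 1.440² × 0.1716 / 0.055² ≈ 117.63 → 118.
At ±3.1%: n = 1.440² × 0.1716 / 0.031² ≈ 370.27 → 371.
Additional respondents: 371 − 118 = 253.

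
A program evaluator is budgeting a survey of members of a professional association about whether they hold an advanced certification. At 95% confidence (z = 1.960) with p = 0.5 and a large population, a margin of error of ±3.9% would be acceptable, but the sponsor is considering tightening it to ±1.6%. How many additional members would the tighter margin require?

3120

At ±3.9%: n = 1.960² × 0.2500 / 0.039² ≈ 631.43 → 632.
At ±1.6%: n = 1.960² × 0.2500 / 0.016² ≈ 3751.56 → 3752.
Additional respondents: 3752 − 632 = 3120.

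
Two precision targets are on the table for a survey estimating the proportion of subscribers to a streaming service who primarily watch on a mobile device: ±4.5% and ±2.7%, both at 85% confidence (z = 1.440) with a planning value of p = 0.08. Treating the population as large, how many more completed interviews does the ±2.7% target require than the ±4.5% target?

134

At ±4.5%: n = 1.440² × 0.0736 / 0.045² ≈ 75.37 → 76.
At ±2.7%: n = 1.440² × 0.0736 / 0.027² ≈ 209.35 → 210.
Additional respondents: 210 − 76 = 134.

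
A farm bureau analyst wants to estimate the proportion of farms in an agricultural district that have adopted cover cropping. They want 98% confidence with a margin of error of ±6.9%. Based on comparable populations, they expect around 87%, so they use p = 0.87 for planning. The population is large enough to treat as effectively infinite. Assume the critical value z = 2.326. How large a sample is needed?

With p = 0.87, p(1−p) = 0.1131.
n = z²·p(1−p)/E² = 2.326² × 0.1131 / 0.069² = 5.4103 × 0.1131 / 0.004761 ≈ 128.52.
Rounding up gives n = 129.

129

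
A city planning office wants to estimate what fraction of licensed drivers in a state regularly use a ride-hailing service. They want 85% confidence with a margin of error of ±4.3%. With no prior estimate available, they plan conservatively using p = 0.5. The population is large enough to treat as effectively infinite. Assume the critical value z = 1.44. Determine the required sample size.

With p = 0.5, p(1−p) = 0.25.
n = z²·p(1−p)/E² = 1.44² × 0.2500 / 0.043² = 2.0736 × 0.2500 / 0.001849 ≈ 280.37.
Rounding up gives n = 281.

281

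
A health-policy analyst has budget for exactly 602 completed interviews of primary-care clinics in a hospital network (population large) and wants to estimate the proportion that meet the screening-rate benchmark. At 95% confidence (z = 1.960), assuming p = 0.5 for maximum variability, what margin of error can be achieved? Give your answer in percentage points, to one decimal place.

SE(p̂) = √[p(1−p)/n] = √[0.2500/602] = 0.02038.
E = z × SE = 1.960 × 0.02038 = 0.03994, or 4.0 percentage points.

4.0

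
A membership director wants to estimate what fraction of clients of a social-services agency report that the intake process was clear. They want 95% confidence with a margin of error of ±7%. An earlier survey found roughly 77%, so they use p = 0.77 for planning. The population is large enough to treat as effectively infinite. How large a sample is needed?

139

For 95% confidence, z = 1.960.
With p = 0.77, p(1−p) = 0.1771.
n = z²·p(1−p)/E² = 1.960² × 0.1771 / 0.070² = 3.8416 × 0.1771 / 0.004900 ≈ 138.85.
Rounding up gives n = 139.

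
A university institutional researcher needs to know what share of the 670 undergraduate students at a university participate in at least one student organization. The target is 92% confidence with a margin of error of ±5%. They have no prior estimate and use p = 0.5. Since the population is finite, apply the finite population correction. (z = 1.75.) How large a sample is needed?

211

Unadjusted: n₀ = 1.75² × 0.50 × 0.50 / 0.050² ≈ 306.25, so n₀ = 307.
Finite population correction with N = 670: n = n₀ / (1 + (n₀−1)/N) = 307 / (1 + 306/670) = 307 / 1.4567 ≈ 210.75.
Rounding up, n = 211.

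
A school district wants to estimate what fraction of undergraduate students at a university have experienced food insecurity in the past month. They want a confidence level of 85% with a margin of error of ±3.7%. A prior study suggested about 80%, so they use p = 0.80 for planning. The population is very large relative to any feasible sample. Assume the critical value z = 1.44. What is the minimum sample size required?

243

With p = 0.80, p(1−p) = 0.1600.
n = z²·p(1−p)/E² = 1.44² × 0.1600 / 0.037² = 2.0736 × 0.1600 / 0.001369 ≈ 242.35.
Rounding up gives n = 243.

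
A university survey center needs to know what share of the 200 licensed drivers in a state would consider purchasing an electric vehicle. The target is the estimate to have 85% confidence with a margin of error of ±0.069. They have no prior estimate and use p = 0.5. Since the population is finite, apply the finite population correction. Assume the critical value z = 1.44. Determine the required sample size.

Unadjusted: n₀ = 1.44² × 0.50 × 0.50 / 0.069² ≈ 108.88, so n₀ = 109.
Finite population correction with N = 200: n = n₀ / (1 + (n₀−1)/N) = 109 / (1 + 108/200) = 109 / 1.5400 ≈ 70.78.
Rounding up, n = 71.

71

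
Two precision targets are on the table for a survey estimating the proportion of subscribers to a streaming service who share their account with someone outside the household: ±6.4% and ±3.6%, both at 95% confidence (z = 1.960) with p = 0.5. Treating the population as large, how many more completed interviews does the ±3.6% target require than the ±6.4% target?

At ±6.4%: n = 1.960² × 0.2500 / 0.064² ≈ 234.47 → 235.
At ±3.6%: n = 1.960² × 0.2500 / 0.036² ≈ 741.05 → 742.
Additional respondents: 742 − 235 = 507.

507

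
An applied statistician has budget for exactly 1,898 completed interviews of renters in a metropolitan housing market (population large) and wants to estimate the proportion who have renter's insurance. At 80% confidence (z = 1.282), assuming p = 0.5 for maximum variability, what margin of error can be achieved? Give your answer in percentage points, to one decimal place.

SE(p̂) = √[p(1−p)/n] = √[0.2500/1898] = 0.01148.
E = z × SE = 1.282 × 0.01148 = 0.01471, or 1.5 percentage points.

1.5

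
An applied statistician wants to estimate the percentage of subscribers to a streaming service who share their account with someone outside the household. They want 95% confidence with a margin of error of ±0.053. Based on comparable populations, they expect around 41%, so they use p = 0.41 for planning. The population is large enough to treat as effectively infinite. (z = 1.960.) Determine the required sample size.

331

With p = 0.41, p(1−p) = 0.2419.
n = z²·p(1−p)/E² = 1.960² × 0.2419 / 0.053² = 3.8416 × 0.2419 / 0.002809 ≈ 330.82.
Rounding up gives n = 331.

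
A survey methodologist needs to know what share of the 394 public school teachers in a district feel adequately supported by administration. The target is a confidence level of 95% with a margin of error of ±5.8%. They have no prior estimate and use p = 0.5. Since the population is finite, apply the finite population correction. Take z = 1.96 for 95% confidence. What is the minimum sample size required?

166

Unadjusted: n₀ = 1.96² × 0.50 × 0.50 / 0.058² ≈ 285.49, so n₀ = 286.
Finite population correction with N = 394: n = n₀ / (1 + (n₀−1)/N) = 286 / (1 + 285/394) = 286 / 1.7234 ≈ 165.96.
Rounding up, n = 166.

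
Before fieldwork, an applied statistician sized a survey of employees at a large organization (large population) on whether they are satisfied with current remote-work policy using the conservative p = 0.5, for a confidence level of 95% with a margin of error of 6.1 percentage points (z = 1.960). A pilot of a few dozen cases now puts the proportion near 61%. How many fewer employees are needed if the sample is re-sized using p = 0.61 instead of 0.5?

Conservative (p = 0.5): n = 1.960² × 0.25 / 0.061² ≈ 258.10 → 259.
Using p = 0.61: p(1−p) = 0.2379, so n = 1.960² × 0.2379 / 0.061² ≈ 245.61 → 246.
Reduction: 259 − 246 = 13.

13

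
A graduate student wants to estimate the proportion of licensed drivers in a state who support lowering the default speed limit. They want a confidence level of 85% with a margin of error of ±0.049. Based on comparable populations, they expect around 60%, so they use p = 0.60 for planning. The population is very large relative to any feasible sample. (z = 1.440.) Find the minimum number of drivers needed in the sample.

With p = 0.60, p(1−p) = 0.2400.
n = z²·p(1−p)/E² = 1.440² × 0.2400 / 0.049² = 2.0736 × 0.2400 / 0.002401 ≈ 207.27.
Rounding up gives n = 208.

208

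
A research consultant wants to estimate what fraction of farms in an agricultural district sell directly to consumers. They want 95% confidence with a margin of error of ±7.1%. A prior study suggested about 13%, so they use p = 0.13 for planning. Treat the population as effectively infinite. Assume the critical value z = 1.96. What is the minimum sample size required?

87

With p = 0.13, p(1−p) = 0.1131.
n = z²·p(1−p)/E² = 1.96² × 0.1131 / 0.071² = 3.8416 × 0.1131 / 0.005041 ≈ 86.19.
Rounding up gives n = 87.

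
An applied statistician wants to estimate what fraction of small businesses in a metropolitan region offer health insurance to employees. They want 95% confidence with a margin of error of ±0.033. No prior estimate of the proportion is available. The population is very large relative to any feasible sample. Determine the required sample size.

882

For 95% confidence, z = 1.960.
With no prior estimate, use p = 0.5, giving p(1−p) = 0.25.
n = z²·p(1−p)/E² = 1.960² × 0.2500 / 0.033² = 3.8416 × 0.2500 / 0.001089 ≈ 881.91.
Rounding up gives n = 882.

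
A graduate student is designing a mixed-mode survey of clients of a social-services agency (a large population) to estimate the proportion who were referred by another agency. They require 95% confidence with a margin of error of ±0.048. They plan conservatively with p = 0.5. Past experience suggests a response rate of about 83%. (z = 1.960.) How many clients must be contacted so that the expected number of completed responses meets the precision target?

Completed interviews needed: n₀ = 1.960² × 0.2500 / 0.048² ≈ 416.84 → 417.
At an 83% response rate, contacts needed = 417 / 0.83 ≈ 502.41 → 503.

503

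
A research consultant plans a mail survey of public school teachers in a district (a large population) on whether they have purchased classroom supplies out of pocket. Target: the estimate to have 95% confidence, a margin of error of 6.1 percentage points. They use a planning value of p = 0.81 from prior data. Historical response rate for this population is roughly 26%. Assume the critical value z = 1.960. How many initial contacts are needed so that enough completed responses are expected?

Completed interviews needed: n₀ = 1.960² × 0.1539 / 0.061² ≈ 158.89 → 159.
At a 26% response rate, contacts needed = 159 / 0.26 ≈ 611.54 → 612.

612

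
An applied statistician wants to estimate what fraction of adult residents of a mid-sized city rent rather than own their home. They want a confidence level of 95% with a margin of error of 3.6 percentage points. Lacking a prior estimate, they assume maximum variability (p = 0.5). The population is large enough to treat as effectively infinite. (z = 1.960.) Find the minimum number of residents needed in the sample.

With p = 0.5, p(1−p) = 0.25.
n = z²·p(1−p)/E² = 1.960² × 0.2500 / 0.036² = 3.8416 × 0.2500 / 0.001296 ≈ 741.05.
Rounding up gives n = 742.

742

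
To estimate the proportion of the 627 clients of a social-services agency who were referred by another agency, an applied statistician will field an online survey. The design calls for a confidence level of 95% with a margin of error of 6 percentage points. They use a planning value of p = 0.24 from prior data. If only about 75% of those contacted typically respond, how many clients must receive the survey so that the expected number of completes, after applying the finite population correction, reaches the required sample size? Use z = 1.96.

Completed interviews needed (unadjusted): n₀ = 1.96² × 0.1824 / 0.060² ≈ 194.64 → 195.
FPC for N = 627: n = 195 / (1 + 194/627) = 195 / 1.3094 ≈ 148.92 → 149.
At a 75% response rate, contacts needed = 149 / 0.75 ≈ 198.67 → 199.

199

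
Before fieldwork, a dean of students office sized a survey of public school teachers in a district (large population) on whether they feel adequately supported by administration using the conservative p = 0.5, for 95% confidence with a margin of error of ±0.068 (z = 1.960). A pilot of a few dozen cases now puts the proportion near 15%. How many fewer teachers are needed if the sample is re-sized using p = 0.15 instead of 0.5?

102

Conservative (p = 0.5): n = 1.960² × 0.25 / 0.068² ≈ 207.70 → 208.
Using p = 0.15: p(1−p) = 0.1275, so n = 1.960² × 0.1275 / 0.068² ≈ 105.93 → 106.
Reduction: 208 − 106 = 102.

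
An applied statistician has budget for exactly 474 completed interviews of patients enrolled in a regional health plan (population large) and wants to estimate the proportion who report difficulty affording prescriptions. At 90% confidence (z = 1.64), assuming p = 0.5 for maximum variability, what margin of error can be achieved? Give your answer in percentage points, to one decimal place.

SE(p̂) = √[p(1−p)/n] = √[0.2500/474] = 0.02297.
E = z × SE = 1.64 × 0.02297 = 0.03766, or 3.8 percentage points.

3.8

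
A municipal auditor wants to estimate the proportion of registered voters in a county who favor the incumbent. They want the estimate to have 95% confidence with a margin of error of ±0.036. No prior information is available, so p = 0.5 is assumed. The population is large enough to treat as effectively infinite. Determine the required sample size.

742

For 95% confidence, z = 1.960.
With p = 0.5, p(1−p) = 0.25.
n = z²·p(1−p)/E² = 1.960² × 0.2500 / 0.036² = 3.8416 × 0.2500 / 0.001296 ≈ 741.05.
Rounding up gives n = 742.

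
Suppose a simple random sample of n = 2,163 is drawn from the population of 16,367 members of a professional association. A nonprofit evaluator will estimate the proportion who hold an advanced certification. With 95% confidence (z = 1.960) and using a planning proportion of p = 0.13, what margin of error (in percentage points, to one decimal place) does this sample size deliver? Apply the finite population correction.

1.3

Finite-population factor: (N−n)/(N−1) = (16367−2163)/(16367−1) = 0.8679.
SE(p̂) = √[p(1−p)/n · (N−n)/(N−1)] = √[0.1131/2163 × 0.8679] = 0.00674.
E = z × SE = 1.960 × 0.00674 = 0.01320 ≈ 1.3 percentage points.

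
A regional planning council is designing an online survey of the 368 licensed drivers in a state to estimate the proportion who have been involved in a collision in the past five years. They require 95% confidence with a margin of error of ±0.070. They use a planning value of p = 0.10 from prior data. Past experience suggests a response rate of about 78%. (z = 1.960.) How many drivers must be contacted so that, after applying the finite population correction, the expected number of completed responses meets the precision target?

Completed interviews needed (unadjusted): n₀ = 1.960² × 0.0900 / 0.070² ≈ 70.56 → 71.
FPC for N = 368: n = 71 / (1 + 70/368) = 71 / 1.1902 ≈ 59.65 → 60.
At a 78% response rate, contacts needed = 60 / 0.78 ≈ 76.92 → 77.

77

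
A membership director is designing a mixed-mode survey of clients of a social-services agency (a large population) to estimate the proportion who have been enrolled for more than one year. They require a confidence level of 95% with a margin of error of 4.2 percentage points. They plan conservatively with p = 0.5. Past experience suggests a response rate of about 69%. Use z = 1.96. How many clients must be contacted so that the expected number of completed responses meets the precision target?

790

Completed interviews needed: n₀ = 1.96² × 0.2500 / 0.042² ≈ 544.44 → 545.
At a 69% response rate, contacts needed = 545 / 0.69 ≈ 789.86 → 790.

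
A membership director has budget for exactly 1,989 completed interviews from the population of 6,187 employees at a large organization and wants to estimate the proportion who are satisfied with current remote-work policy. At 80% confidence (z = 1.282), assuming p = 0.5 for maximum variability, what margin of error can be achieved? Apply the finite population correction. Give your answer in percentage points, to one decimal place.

1.2

Finite-population factor: (N−n)/(N−1) = (6187−1989)/(6187−1) = 0.6786.
SE(p̂) = √[p(1−p)/n · (N−n)/(N−1)] = √[0.2500/1989 × 0.6786] = 0.00924.
E = z × SE = 1.282 × 0.00924 = 0.01184 ≈ 1.2 percentage points.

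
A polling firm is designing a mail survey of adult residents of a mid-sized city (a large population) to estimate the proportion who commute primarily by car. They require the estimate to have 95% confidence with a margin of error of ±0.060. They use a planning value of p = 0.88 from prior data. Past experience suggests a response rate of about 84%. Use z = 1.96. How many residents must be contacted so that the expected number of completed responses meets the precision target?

Completed interviews needed: n₀ = 1.96² × 0.1056 / 0.060² ≈ 112.69 → 113.
At an 84% response rate, contacts needed = 113 / 0.84 ≈ 134.52 → 135.

135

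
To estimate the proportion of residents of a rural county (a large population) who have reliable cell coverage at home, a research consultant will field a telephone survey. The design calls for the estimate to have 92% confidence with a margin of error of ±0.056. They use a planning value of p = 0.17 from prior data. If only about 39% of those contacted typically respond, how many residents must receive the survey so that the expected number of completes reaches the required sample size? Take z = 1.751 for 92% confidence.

354

Completed interviews needed: n₀ = 1.751² × 0.1411 / 0.056² ≈ 137.95 → 138.
At a 39% response rate, contacts needed = 138 / 0.39 ≈ 353.85 → 354.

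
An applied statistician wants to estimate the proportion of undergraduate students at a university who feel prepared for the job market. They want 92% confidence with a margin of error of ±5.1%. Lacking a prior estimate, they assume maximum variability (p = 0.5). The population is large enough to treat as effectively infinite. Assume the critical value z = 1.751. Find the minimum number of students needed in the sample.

With p = 0.5, p(1−p) = 0.25.
n = z²·p(1−p)/E² = 1.751² × 0.2500 / 0.051² = 3.0660 × 0.2500 / 0.002601 ≈ 294.69.
Rounding up gives n = 295.

295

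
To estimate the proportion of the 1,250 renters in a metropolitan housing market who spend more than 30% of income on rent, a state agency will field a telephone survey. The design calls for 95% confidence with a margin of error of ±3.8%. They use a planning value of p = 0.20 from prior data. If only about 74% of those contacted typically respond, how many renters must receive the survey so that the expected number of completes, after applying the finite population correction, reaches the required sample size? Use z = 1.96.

430

Completed interviews needed (unadjusted): n₀ = 1.96² × 0.1600 / 0.038² ≈ 425.66 → 426.
FPC for N = 1,250: n = 426 / (1 + 425/1250) = 426 / 1.3400 ≈ 317.91 → 318.
At a 74% response rate, contacts needed = 318 / 0.74 ≈ 429.73 → 430.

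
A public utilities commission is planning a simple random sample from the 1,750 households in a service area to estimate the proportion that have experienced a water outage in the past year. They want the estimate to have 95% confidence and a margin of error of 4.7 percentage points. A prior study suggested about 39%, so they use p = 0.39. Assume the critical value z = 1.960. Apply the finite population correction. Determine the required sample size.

Unadjusted: n₀ = 1.960² × 0.39 × 0.61 / 0.047² ≈ 413.72, so n₀ = 414.
Finite population correction with N = 1,750: n = n₀ / (1 + (n₀−1)/N) = 414 / (1 + 413/1750) = 414 / 1.2360 ≈ 334.95.
Rounding up, n = 335.

335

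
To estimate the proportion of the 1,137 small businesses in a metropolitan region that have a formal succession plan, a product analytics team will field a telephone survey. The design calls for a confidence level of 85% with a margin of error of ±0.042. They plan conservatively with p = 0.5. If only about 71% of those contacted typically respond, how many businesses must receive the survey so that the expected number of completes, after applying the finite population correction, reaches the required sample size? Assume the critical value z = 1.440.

Completed interviews needed (unadjusted): n₀ = 1.440² × 0.2500 / 0.042² ≈ 293.88 → 294.
FPC for N = 1,137: n = 294 / (1 + 293/1137) = 294 / 1.2577 ≈ 233.76 → 234.
At a 71% response rate, contacts needed = 234 / 0.71 ≈ 329.58 → 330.

330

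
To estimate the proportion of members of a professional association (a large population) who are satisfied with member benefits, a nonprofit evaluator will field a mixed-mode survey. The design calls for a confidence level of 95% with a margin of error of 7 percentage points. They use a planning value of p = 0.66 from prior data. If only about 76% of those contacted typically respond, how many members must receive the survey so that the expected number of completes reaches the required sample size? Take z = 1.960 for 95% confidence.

232

Completed interviews needed: n₀ = 1.960² × 0.2244 / 0.070² ≈ 175.93 → 176.
At a 76% response rate, contacts needed = 176 / 0.76 ≈ 231.58 → 232.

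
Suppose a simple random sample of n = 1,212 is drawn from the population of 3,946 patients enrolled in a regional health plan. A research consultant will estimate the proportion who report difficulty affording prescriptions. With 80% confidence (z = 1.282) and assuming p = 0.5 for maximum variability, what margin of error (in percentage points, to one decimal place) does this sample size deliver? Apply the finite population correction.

1.5

Finite-population factor: (N−n)/(N−1) = (3946−1212)/(3946−1) = 0.6930.
SE(p̂) = √[p(1−p)/n · (N−n)/(N−1)] = √[0.2500/1212 × 0.6930] = 0.01196.
E = z × SE = 1.282 × 0.01196 = 0.01533 ≈ 1.5 percentage points.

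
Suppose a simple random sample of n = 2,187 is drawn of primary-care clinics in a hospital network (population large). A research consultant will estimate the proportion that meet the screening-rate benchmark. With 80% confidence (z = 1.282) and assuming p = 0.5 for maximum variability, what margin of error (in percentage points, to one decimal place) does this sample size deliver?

SE(p̂) = √[p(1−p)/n] = √[0.2500/2187] = 0.01069.
E = z × SE = 1.282 × 0.01069 = 0.01371, or 1.4 percentage points.

1.4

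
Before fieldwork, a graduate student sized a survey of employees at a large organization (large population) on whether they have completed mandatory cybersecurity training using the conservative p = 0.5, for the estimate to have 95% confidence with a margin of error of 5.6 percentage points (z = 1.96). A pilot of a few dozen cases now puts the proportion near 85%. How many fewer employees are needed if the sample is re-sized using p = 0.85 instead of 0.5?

Conservative (p = 0.5): n = 1.96² × 0.25 / 0.056² ≈ 306.25 → 307.
Using p = 0.85: p(1−p) = 0.1275, so n = 1.96² × 0.1275 / 0.056² ≈ 156.19 → 157.
Reduction: 307 − 157 = 150.

150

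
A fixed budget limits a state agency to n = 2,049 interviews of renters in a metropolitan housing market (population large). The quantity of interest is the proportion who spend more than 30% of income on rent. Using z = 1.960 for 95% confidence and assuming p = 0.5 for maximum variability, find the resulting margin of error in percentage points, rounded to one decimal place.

SE(p̂) = √[p(1−p)/n] = √[0.2500/2049] = 0.01105.
E = z × SE = 1.960 × 0.01105 = 0.02165, or 2.2 percentage points.

2.2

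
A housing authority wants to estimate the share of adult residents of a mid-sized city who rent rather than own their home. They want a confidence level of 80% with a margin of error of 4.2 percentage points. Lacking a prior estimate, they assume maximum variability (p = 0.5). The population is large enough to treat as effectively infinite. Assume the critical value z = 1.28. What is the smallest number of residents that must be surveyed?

With p = 0.5, p(1−p) = 0.25.
n = z²·p(1−p)/E² = 1.28² × 0.2500 / 0.042² = 1.6384 × 0.2500 / 0.001764 ≈ 232.20.
Rounding up gives n = 233.

233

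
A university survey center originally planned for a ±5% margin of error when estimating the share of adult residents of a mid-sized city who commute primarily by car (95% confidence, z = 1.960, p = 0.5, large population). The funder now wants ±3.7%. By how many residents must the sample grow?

At ±5%: n = 1.960² × 0.2500 / 0.050² ≈ 384.16 → 385.
At ±3.7%: n = 1.960² × 0.2500 / 0.037² ≈ 701.53 → 702.
Additional respondents: 702 − 385 = 317.

317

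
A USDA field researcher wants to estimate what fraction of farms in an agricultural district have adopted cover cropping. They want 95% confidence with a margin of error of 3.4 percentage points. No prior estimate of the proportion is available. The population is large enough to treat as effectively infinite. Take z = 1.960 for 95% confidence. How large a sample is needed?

831

With no prior estimate, use p = 0.5, giving p(1−p) = 0.25.
n = z²·p(1−p)/E² = 1.960² × 0.2500 / 0.034² = 3.8416 × 0.2500 / 0.001156 ≈ 830.80.
Rounding up gives n = 831.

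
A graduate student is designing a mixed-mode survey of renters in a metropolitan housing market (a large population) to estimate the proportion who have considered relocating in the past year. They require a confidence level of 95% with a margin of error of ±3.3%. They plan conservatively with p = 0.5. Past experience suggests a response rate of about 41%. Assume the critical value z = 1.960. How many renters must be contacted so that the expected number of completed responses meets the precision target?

2152

Completed interviews needed: n₀ = 1.960² × 0.2500 / 0.033² ≈ 881.91 → 882.
At a 41% response rate, contacts needed = 882 / 0.41 ≈ 2151.22 → 2152.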